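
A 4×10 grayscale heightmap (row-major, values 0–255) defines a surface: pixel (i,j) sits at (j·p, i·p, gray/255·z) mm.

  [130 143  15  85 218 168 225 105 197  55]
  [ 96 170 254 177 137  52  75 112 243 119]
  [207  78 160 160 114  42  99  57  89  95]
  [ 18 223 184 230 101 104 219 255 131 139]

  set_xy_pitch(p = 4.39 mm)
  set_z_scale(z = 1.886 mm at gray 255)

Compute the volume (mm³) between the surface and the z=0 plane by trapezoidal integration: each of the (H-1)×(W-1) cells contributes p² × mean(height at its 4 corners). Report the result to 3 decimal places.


522.330

height_mm = gray/255 × 1.886; cell vol = 4.39² × mean(4 corners)
unit = 4.39² × 1.886 / (4×255) = 0.0356345 mm³ per gray-sum
row 0: Σ corner-gray over 9 cells = 5152  → 183.5889
row 1: Σ corner-gray over 9 cells = 4555  → 162.3151
row 2: Σ corner-gray over 9 cells = 4951  → 176.4264
Σ rows: total corner-gray = 14658  → 522.3304 mm³


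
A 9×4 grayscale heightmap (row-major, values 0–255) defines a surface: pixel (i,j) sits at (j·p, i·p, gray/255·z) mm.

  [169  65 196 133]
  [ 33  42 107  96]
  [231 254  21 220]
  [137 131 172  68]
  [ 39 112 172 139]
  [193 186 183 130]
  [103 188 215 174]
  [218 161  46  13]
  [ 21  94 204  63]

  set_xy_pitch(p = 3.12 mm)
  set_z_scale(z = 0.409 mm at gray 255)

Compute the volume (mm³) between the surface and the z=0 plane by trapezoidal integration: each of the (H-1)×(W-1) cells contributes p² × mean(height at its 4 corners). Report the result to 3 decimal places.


height_mm = gray/255 × 0.409; cell vol = 3.12² × mean(4 corners)
unit = 3.12² × 0.409 / (4×255) = 0.0039033 mm³ per gray-sum
row 0: Σ corner-gray over 3 cells = 1251  → 4.8830
row 1: Σ corner-gray over 3 cells = 1428  → 5.5739
row 2: Σ corner-gray over 3 cells = 1812  → 7.0728
row 3: Σ corner-gray over 3 cells = 1557  → 6.0774
row 4: Σ corner-gray over 3 cells = 1807  → 7.0533
row 5: Σ corner-gray over 3 cells = 2144  → 8.3687
row 6: Σ corner-gray over 3 cells = 1728  → 6.7449
row 7: Σ corner-gray over 3 cells = 1325  → 5.1719
Σ rows: total corner-gray = 13052  → 50.9459 mm³

50.946


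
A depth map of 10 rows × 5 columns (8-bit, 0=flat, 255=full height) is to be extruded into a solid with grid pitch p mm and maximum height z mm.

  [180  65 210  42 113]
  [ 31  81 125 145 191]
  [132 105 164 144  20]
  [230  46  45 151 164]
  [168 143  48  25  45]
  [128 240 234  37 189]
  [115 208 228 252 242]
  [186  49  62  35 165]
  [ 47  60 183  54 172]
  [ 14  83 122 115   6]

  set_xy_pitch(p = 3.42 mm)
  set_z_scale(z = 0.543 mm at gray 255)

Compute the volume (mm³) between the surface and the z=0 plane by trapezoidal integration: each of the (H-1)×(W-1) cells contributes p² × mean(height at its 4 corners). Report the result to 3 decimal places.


108.922

height_mm = gray/255 × 0.543; cell vol = 3.42² × mean(4 corners)
unit = 3.42² × 0.543 / (4×255) = 0.00622661 mm³ per gray-sum
row 0: Σ corner-gray over 4 cells = 1851  → 11.5255
row 1: Σ corner-gray over 4 cells = 1902  → 11.8430
row 2: Σ corner-gray over 4 cells = 1856  → 11.5566
row 3: Σ corner-gray over 4 cells = 1523  → 9.4831
row 4: Σ corner-gray over 4 cells = 1984  → 12.3536
row 5: Σ corner-gray over 4 cells = 3072  → 19.1282
row 6: Σ corner-gray over 4 cells = 2376  → 14.7944
row 7: Σ corner-gray over 4 cells = 1456  → 9.0659
row 8: Σ corner-gray over 4 cells = 1473  → 9.1718
Σ rows: total corner-gray = 17493  → 108.9221 mm³


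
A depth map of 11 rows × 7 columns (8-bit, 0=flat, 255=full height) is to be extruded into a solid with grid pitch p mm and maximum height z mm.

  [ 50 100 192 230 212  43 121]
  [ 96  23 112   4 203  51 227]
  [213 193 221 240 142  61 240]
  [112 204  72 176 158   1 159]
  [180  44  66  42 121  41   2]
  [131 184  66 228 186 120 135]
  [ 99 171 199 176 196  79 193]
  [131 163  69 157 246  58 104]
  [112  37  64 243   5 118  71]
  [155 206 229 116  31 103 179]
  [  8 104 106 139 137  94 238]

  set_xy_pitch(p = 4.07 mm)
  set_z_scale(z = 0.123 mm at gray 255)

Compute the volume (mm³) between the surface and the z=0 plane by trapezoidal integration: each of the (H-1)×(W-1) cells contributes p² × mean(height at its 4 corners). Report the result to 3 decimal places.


height_mm = gray/255 × 0.123; cell vol = 4.07² × mean(4 corners)
unit = 4.07² × 0.123 / (4×255) = 0.00199753 mm³ per gray-sum
row 0: Σ corner-gray over 6 cells = 2834  → 5.6610
row 1: Σ corner-gray over 6 cells = 3276  → 6.5439
row 2: Σ corner-gray over 6 cells = 3660  → 7.3110
row 3: Σ corner-gray over 6 cells = 2303  → 4.6003
row 4: Σ corner-gray over 6 cells = 2644  → 5.2815
row 5: Σ corner-gray over 6 cells = 3768  → 7.5267
row 6: Σ corner-gray over 6 cells = 3555  → 7.1012
row 7: Σ corner-gray over 6 cells = 2738  → 5.4692
row 8: Σ corner-gray over 6 cells = 2821  → 5.6350
row 9: Σ corner-gray over 6 cells = 3110  → 6.2123
Σ rows: total corner-gray = 30709  → 61.3422 mm³

61.342


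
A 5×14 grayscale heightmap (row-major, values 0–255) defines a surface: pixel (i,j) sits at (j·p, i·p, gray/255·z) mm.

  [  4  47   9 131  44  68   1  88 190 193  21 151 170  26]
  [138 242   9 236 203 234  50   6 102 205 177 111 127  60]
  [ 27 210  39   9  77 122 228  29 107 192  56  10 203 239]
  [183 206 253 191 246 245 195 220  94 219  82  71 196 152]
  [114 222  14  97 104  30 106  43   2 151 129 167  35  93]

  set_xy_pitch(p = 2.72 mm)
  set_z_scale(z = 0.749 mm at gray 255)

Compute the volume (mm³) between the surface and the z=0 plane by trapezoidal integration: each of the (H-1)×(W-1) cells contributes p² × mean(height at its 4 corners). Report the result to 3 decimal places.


147.059

height_mm = gray/255 × 0.749; cell vol = 2.72² × mean(4 corners)
unit = 2.72² × 0.749 / (4×255) = 0.00543275 mm³ per gray-sum
row 0: Σ corner-gray over 13 cells = 5858  → 31.8250
row 1: Σ corner-gray over 13 cells = 6432  → 34.9434
row 2: Σ corner-gray over 13 cells = 7601  → 41.2943
row 3: Σ corner-gray over 13 cells = 7178  → 38.9963
Σ rows: total corner-gray = 27069  → 147.0590 mm³


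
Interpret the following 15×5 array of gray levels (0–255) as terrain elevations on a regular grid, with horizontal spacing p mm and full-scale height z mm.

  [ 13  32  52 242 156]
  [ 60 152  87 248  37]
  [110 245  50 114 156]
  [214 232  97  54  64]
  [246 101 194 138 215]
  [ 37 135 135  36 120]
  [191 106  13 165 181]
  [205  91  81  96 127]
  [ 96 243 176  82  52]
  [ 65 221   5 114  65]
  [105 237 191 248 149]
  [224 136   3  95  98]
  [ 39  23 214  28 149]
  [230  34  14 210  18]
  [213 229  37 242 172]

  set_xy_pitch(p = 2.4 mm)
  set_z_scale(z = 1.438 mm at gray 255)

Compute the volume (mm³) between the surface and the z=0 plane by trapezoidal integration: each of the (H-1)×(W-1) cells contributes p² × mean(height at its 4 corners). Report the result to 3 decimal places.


228.218

height_mm = gray/255 × 1.438; cell vol = 2.4² × mean(4 corners)
unit = 2.4² × 1.438 / (4×255) = 0.00812047 mm³ per gray-sum
row 0: Σ corner-gray over 4 cells = 1892  → 15.3639
row 1: Σ corner-gray over 4 cells = 2155  → 17.4996
row 2: Σ corner-gray over 4 cells = 2128  → 17.2804
row 3: Σ corner-gray over 4 cells = 2371  → 19.2536
row 4: Σ corner-gray over 4 cells = 2096  → 17.0205
row 5: Σ corner-gray over 4 cells = 1709  → 13.8779
row 6: Σ corner-gray over 4 cells = 1808  → 14.6818
row 7: Σ corner-gray over 4 cells = 2018  → 16.3871
row 8: Σ corner-gray over 4 cells = 1960  → 15.9161
row 9: Σ corner-gray over 4 cells = 2416  → 19.6191
row 10: Σ corner-gray over 4 cells = 2396  → 19.4566
row 11: Σ corner-gray over 4 cells = 1508  → 12.2457
row 12: Σ corner-gray over 4 cells = 1482  → 12.0345
row 13: Σ corner-gray over 4 cells = 2165  → 17.5808
Σ rows: total corner-gray = 28104  → 228.2177 mm³


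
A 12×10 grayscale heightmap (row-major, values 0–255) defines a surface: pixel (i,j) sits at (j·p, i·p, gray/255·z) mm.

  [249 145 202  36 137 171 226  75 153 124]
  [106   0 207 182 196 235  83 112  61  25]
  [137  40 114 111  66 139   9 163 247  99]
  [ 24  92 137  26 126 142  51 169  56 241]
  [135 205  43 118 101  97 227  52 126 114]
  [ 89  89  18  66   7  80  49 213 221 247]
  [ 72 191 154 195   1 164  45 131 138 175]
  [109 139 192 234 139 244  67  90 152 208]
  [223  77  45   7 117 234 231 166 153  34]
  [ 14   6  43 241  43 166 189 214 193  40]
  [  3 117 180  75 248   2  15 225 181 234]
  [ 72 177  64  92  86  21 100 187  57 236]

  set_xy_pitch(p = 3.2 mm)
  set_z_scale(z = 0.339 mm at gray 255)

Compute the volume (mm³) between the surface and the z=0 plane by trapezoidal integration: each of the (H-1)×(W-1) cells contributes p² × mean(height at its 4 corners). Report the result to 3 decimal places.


height_mm = gray/255 × 0.339; cell vol = 3.2² × mean(4 corners)
unit = 3.2² × 0.339 / (4×255) = 0.00340329 mm³ per gray-sum
row 0: Σ corner-gray over 9 cells = 4946  → 16.8327
row 1: Σ corner-gray over 9 cells = 4297  → 14.6240
row 2: Σ corner-gray over 9 cells = 3877  → 13.1946
row 3: Σ corner-gray over 9 cells = 4050  → 13.7833
row 4: Σ corner-gray over 9 cells = 4009  → 13.6438
row 5: Σ corner-gray over 9 cells = 4107  → 13.9773
row 6: Σ corner-gray over 9 cells = 5116  → 17.4113
row 7: Σ corner-gray over 9 cells = 5148  → 17.5202
row 8: Σ corner-gray over 9 cells = 4561  → 15.5224
row 9: Σ corner-gray over 9 cells = 4567  → 15.5428
row 10: Σ corner-gray over 9 cells = 4199  → 14.2904
Σ rows: total corner-gray = 48877  → 166.3428 mm³

166.343


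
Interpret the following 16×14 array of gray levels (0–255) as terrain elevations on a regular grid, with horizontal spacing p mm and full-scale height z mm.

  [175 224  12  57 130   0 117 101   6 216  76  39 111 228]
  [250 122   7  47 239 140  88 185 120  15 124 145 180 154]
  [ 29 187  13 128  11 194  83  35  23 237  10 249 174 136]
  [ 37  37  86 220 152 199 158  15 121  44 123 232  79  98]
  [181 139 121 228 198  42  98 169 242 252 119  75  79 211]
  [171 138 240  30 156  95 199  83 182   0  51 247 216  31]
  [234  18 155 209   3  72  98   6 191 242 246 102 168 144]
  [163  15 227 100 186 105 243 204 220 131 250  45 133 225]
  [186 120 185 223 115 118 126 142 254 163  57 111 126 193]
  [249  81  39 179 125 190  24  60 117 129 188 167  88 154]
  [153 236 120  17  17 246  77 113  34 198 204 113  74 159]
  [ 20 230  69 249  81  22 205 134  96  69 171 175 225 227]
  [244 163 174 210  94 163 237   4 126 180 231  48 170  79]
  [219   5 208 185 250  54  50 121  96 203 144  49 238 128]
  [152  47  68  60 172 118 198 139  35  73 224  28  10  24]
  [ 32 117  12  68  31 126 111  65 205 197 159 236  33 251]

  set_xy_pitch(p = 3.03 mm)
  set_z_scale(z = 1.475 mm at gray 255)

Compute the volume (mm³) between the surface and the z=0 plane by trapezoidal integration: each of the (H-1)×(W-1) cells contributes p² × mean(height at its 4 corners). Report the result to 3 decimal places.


1348.262

height_mm = gray/255 × 1.475; cell vol = 3.03² × mean(4 corners)
unit = 3.03² × 1.475 / (4×255) = 0.0132763 mm³ per gray-sum
row 0: Σ corner-gray over 13 cells = 5809  → 77.1220
row 1: Σ corner-gray over 13 cells = 6081  → 80.7332
row 2: Σ corner-gray over 13 cells = 5920  → 78.5957
row 3: Σ corner-gray over 13 cells = 6983  → 92.7084
row 4: Σ corner-gray over 13 cells = 7392  → 98.1384
row 5: Σ corner-gray over 13 cells = 6874  → 91.2613
row 6: Σ corner-gray over 13 cells = 7504  → 99.6254
row 7: Σ corner-gray over 13 cells = 7965  → 105.7457
row 8: Σ corner-gray over 13 cells = 7036  → 93.4121
row 9: Σ corner-gray over 13 cells = 6387  → 84.7957
row 10: Σ corner-gray over 13 cells = 6909  → 91.7260
row 11: Σ corner-gray over 13 cells = 7622  → 101.1920
row 12: Σ corner-gray over 13 cells = 7476  → 99.2536
row 13: Σ corner-gray over 13 cells = 6073  → 80.6270
row 14: Σ corner-gray over 13 cells = 5523  → 73.3250
Σ rows: total corner-gray = 101554  → 1348.2615 mm³


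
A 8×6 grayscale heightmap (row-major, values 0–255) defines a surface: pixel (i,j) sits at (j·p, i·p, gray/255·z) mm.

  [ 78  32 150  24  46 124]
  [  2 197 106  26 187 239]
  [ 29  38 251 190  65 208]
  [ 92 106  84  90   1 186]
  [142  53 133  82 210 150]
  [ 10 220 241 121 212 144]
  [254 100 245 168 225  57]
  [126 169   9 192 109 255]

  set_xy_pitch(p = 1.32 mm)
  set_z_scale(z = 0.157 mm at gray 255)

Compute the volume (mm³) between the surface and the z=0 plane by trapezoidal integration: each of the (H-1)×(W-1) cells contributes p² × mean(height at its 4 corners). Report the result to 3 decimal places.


height_mm = gray/255 × 0.157; cell vol = 1.32² × mean(4 corners)
unit = 1.32² × 0.157 / (4×255) = 0.000268193 mm³ per gray-sum
row 0: Σ corner-gray over 5 cells = 1979  → 0.5308
row 1: Σ corner-gray over 5 cells = 2598  → 0.6968
row 2: Σ corner-gray over 5 cells = 2165  → 0.5806
row 3: Σ corner-gray over 5 cells = 2088  → 0.5600
row 4: Σ corner-gray over 5 cells = 2990  → 0.8019
row 5: Σ corner-gray over 5 cells = 3529  → 0.9465
row 6: Σ corner-gray over 5 cells = 3126  → 0.8384
Σ rows: total corner-gray = 18475  → 4.9549 mm³

4.955


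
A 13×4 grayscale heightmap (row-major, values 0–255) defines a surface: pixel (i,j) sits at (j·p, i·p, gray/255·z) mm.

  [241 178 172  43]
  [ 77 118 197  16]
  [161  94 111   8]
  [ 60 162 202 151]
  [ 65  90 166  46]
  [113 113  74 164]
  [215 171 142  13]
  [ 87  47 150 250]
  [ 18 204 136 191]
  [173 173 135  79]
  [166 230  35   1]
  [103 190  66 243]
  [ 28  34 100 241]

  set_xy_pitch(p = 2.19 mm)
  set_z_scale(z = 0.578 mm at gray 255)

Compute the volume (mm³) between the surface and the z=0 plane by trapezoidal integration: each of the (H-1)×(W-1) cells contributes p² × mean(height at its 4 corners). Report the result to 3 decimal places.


49.858

height_mm = gray/255 × 0.578; cell vol = 2.19² × mean(4 corners)
unit = 2.19² × 0.578 / (4×255) = 0.00271779 mm³ per gray-sum
row 0: Σ corner-gray over 3 cells = 1707  → 4.6393
row 1: Σ corner-gray over 3 cells = 1302  → 3.5386
row 2: Σ corner-gray over 3 cells = 1518  → 4.1256
row 3: Σ corner-gray over 3 cells = 1562  → 4.2452
row 4: Σ corner-gray over 3 cells = 1274  → 3.4625
row 5: Σ corner-gray over 3 cells = 1505  → 4.0903
row 6: Σ corner-gray over 3 cells = 1585  → 4.3077
row 7: Σ corner-gray over 3 cells = 1620  → 4.4028
row 8: Σ corner-gray over 3 cells = 1757  → 4.7752
row 9: Σ corner-gray over 3 cells = 1565  → 4.2533
row 10: Σ corner-gray over 3 cells = 1555  → 4.2262
row 11: Σ corner-gray over 3 cells = 1395  → 3.7913
Σ rows: total corner-gray = 18345  → 49.8579 mm³


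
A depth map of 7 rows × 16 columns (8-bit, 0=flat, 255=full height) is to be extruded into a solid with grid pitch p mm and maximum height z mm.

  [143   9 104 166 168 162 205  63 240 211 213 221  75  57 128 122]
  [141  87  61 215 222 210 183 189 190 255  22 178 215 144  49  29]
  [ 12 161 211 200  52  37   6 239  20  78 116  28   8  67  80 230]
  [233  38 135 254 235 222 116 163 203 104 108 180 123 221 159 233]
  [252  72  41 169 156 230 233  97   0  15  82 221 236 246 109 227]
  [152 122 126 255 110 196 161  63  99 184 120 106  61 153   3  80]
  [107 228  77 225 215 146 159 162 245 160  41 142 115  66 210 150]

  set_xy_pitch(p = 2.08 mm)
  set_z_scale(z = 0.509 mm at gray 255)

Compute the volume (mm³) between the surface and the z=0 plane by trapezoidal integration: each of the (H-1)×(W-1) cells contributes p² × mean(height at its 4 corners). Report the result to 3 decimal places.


height_mm = gray/255 × 0.509; cell vol = 2.08² × mean(4 corners)
unit = 2.08² × 0.509 / (4×255) = 0.00215896 mm³ per gray-sum
row 0: Σ corner-gray over 15 cells = 8919  → 19.2558
row 1: Σ corner-gray over 15 cells = 7458  → 16.1015
row 2: Σ corner-gray over 15 cells = 7836  → 16.9176
row 3: Σ corner-gray over 15 cells = 9281  → 20.0373
row 4: Σ corner-gray over 15 cells = 8043  → 17.3645
row 5: Σ corner-gray over 15 cells = 8389  → 18.1115
Σ rows: total corner-gray = 49926  → 107.7882 mm³

107.788


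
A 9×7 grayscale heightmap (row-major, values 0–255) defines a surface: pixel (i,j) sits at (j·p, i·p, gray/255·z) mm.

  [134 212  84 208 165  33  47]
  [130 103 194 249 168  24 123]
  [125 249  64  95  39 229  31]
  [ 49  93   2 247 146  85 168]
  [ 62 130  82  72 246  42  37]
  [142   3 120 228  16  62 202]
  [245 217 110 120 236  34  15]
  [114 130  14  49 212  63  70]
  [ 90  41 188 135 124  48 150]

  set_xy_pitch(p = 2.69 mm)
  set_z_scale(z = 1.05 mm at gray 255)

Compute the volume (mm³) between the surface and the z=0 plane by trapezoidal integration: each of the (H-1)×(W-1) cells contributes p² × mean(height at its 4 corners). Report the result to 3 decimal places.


168.457

height_mm = gray/255 × 1.05; cell vol = 2.69² × mean(4 corners)
unit = 2.69² × 1.05 / (4×255) = 0.00744893 mm³ per gray-sum
row 0: Σ corner-gray over 6 cells = 3314  → 24.6857
row 1: Σ corner-gray over 6 cells = 3237  → 24.1122
row 2: Σ corner-gray over 6 cells = 2871  → 21.3859
row 3: Σ corner-gray over 6 cells = 2606  → 19.4119
row 4: Σ corner-gray over 6 cells = 2445  → 18.2126
row 5: Σ corner-gray over 6 cells = 2896  → 21.5721
row 6: Σ corner-gray over 6 cells = 2814  → 20.9613
row 7: Σ corner-gray over 6 cells = 2432  → 18.1158
Σ rows: total corner-gray = 22615  → 168.4575 mm³


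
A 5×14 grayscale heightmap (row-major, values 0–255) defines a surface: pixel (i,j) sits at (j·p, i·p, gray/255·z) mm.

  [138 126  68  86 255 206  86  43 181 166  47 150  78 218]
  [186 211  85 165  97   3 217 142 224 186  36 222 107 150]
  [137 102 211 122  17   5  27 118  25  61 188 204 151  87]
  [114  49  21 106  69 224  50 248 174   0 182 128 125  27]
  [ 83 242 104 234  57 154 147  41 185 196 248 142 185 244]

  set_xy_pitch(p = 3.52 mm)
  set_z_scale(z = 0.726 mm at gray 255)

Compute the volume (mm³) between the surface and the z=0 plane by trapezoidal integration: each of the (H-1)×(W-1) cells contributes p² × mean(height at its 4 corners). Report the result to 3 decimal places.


height_mm = gray/255 × 0.726; cell vol = 3.52² × mean(4 corners)
unit = 3.52² × 0.726 / (4×255) = 0.00881905 mm³ per gray-sum
row 0: Σ corner-gray over 13 cells = 7066  → 62.3154
row 1: Σ corner-gray over 13 cells = 6412  → 56.5477
row 2: Σ corner-gray over 13 cells = 5579  → 49.2015
row 3: Σ corner-gray over 13 cells = 7090  → 62.5271
Σ rows: total corner-gray = 26147  → 230.5917 mm³

230.592


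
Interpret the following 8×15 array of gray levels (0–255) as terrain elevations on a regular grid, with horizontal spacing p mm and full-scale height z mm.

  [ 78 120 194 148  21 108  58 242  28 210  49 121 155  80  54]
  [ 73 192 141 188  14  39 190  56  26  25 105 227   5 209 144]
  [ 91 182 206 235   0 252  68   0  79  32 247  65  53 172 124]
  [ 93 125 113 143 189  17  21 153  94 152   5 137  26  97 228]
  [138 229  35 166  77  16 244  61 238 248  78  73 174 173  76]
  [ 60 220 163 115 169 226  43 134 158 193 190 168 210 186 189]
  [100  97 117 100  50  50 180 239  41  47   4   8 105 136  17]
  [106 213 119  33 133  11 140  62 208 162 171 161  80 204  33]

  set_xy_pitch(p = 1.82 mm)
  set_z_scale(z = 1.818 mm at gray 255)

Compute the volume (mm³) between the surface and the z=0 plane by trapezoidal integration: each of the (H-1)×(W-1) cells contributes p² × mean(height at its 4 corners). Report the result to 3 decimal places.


height_mm = gray/255 × 1.818; cell vol = 1.82² × mean(4 corners)
unit = 1.82² × 1.818 / (4×255) = 0.00590387 mm³ per gray-sum
row 0: Σ corner-gray over 14 cells = 6251  → 36.9051
row 1: Σ corner-gray over 14 cells = 6448  → 38.0681
row 2: Σ corner-gray over 14 cells = 6262  → 36.9700
row 3: Σ corner-gray over 14 cells = 6703  → 39.5736
row 4: Σ corner-gray over 14 cells = 8437  → 49.8109
row 5: Σ corner-gray over 14 cells = 7064  → 41.7049
row 6: Σ corner-gray over 14 cells = 5998  → 35.4114
Σ rows: total corner-gray = 47163  → 278.4440 mm³

278.444


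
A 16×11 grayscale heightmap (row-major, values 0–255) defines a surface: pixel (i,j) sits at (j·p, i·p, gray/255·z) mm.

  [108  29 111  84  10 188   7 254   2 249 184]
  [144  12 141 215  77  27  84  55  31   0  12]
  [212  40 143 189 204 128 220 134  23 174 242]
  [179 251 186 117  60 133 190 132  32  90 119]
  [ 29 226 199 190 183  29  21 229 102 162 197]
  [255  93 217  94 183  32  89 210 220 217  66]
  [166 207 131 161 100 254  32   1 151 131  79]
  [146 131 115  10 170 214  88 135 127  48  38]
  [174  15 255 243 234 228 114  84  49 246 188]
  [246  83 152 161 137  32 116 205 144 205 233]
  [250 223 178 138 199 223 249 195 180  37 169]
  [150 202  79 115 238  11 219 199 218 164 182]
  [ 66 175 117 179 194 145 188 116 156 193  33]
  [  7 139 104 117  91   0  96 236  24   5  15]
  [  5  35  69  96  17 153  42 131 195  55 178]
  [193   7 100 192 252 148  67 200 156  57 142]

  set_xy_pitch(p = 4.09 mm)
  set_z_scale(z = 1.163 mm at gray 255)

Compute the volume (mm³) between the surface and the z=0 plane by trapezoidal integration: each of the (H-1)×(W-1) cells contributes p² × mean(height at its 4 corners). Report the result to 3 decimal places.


height_mm = gray/255 × 1.163; cell vol = 4.09² × mean(4 corners)
unit = 4.09² × 1.163 / (4×255) = 0.0190733 mm³ per gray-sum
row 0: Σ corner-gray over 10 cells = 3600  → 68.6639
row 1: Σ corner-gray over 10 cells = 4404  → 83.9989
row 2: Σ corner-gray over 10 cells = 5644  → 107.6498
row 3: Σ corner-gray over 10 cells = 5588  → 106.5817
row 4: Σ corner-gray over 10 cells = 5939  → 113.2764
row 5: Σ corner-gray over 10 cells = 5612  → 107.0394
row 6: Σ corner-gray over 10 cells = 4841  → 92.3339
row 7: Σ corner-gray over 10 cells = 5558  → 106.0095
row 8: Σ corner-gray over 10 cells = 6247  → 119.1510
row 9: Σ corner-gray over 10 cells = 6612  → 126.1128
row 10: Σ corner-gray over 10 cells = 6885  → 131.3198
row 11: Σ corner-gray over 10 cells = 6247  → 119.1510
row 12: Σ corner-gray over 10 cells = 4671  → 89.0914
row 13: Σ corner-gray over 10 cells = 3415  → 65.1354
row 14: Σ corner-gray over 10 cells = 4462  → 85.1051
Σ rows: total corner-gray = 79725  → 1520.6200 mm³

1520.620


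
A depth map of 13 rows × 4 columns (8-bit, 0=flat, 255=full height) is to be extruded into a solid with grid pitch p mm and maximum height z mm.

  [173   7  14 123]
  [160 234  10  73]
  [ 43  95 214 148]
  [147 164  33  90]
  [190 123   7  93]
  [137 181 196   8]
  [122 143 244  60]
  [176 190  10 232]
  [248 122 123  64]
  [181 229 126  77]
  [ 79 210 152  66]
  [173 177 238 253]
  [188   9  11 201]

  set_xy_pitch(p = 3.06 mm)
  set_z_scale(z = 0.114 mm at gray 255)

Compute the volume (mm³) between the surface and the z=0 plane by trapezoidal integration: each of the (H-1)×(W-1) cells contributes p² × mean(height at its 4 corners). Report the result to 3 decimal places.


height_mm = gray/255 × 0.114; cell vol = 3.06² × mean(4 corners)
unit = 3.06² × 0.114 / (4×255) = 0.00104652 mm³ per gray-sum
row 0: Σ corner-gray over 3 cells = 1059  → 1.1083
row 1: Σ corner-gray over 3 cells = 1530  → 1.6012
row 2: Σ corner-gray over 3 cells = 1440  → 1.5070
row 3: Σ corner-gray over 3 cells = 1174  → 1.2286
row 4: Σ corner-gray over 3 cells = 1442  → 1.5091
row 5: Σ corner-gray over 3 cells = 1855  → 1.9413
row 6: Σ corner-gray over 3 cells = 1764  → 1.8461
row 7: Σ corner-gray over 3 cells = 1610  → 1.6849
row 8: Σ corner-gray over 3 cells = 1770  → 1.8523
row 9: Σ corner-gray over 3 cells = 1837  → 1.9225
row 10: Σ corner-gray over 3 cells = 2125  → 2.2239
row 11: Σ corner-gray over 3 cells = 1685  → 1.7634
Σ rows: total corner-gray = 19291  → 20.1884 mm³

20.188


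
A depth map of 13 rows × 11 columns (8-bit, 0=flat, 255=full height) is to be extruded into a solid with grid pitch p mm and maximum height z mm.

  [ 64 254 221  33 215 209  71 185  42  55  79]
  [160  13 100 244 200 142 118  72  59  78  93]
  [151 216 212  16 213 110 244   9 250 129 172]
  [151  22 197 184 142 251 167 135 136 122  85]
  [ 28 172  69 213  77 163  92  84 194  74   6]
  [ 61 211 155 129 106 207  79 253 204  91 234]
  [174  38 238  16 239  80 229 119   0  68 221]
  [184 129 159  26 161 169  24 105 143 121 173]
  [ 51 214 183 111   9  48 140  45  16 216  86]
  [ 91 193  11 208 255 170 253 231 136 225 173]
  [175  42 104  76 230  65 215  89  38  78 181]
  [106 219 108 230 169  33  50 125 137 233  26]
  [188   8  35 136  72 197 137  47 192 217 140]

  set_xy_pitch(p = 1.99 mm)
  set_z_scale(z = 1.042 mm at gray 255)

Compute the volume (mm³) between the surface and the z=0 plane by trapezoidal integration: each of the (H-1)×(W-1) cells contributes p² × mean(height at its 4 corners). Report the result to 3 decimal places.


258.828

height_mm = gray/255 × 1.042; cell vol = 1.99² × mean(4 corners)
unit = 1.99² × 1.042 / (4×255) = 0.00404551 mm³ per gray-sum
row 0: Σ corner-gray over 10 cells = 5018  → 20.3004
row 1: Σ corner-gray over 10 cells = 5426  → 21.9510
row 2: Σ corner-gray over 10 cells = 6069  → 24.5522
row 3: Σ corner-gray over 10 cells = 5258  → 21.2713
row 4: Σ corner-gray over 10 cells = 5475  → 22.1492
row 5: Σ corner-gray over 10 cells = 5614  → 22.7115
row 6: Σ corner-gray over 10 cells = 4880  → 19.7421
row 7: Σ corner-gray over 10 cells = 4532  → 18.3343
row 8: Σ corner-gray over 10 cells = 5729  → 23.1767
row 9: Σ corner-gray over 10 cells = 5858  → 23.6986
row 10: Σ corner-gray over 10 cells = 4970  → 20.1062
row 11: Σ corner-gray over 10 cells = 5150  → 20.8344
Σ rows: total corner-gray = 63979  → 258.8279 mm³


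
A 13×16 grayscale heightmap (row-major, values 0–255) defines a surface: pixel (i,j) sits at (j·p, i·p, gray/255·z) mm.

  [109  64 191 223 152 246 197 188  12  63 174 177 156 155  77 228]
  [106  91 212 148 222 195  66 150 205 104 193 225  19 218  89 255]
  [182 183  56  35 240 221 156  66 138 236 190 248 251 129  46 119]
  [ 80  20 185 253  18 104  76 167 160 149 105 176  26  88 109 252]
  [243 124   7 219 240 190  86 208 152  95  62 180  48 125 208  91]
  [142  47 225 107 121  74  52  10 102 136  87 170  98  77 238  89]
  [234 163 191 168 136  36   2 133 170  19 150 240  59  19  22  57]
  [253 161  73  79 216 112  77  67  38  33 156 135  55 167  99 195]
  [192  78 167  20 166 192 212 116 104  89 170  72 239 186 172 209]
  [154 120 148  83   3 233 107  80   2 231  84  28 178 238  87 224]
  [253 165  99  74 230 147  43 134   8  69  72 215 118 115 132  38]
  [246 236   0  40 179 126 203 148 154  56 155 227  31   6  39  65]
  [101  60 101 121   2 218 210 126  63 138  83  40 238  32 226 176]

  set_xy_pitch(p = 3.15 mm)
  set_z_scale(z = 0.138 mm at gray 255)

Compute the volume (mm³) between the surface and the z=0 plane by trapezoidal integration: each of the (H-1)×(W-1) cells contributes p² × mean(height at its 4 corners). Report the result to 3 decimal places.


124.137

height_mm = gray/255 × 0.138; cell vol = 3.15² × mean(4 corners)
unit = 3.15² × 0.138 / (4×255) = 0.00134246 mm³ per gray-sum
row 0: Σ corner-gray over 15 cells = 9122  → 12.2459
row 1: Σ corner-gray over 15 cells = 9326  → 12.5197
row 2: Σ corner-gray over 15 cells = 8295  → 11.1357
row 3: Σ corner-gray over 15 cells = 7826  → 10.5061
row 4: Σ corner-gray over 15 cells = 7541  → 10.1235
row 5: Σ corner-gray over 15 cells = 6626  → 8.8951
row 6: Σ corner-gray over 15 cells = 6691  → 8.9824
row 7: Σ corner-gray over 15 cells = 7751  → 10.4054
row 8: Σ corner-gray over 15 cells = 7989  → 10.7249
row 9: Σ corner-gray over 15 cells = 7155  → 9.6053
row 10: Σ corner-gray over 15 cells = 7044  → 9.4563
row 11: Σ corner-gray over 15 cells = 7104  → 9.5368
Σ rows: total corner-gray = 92470  → 124.1369 mm³


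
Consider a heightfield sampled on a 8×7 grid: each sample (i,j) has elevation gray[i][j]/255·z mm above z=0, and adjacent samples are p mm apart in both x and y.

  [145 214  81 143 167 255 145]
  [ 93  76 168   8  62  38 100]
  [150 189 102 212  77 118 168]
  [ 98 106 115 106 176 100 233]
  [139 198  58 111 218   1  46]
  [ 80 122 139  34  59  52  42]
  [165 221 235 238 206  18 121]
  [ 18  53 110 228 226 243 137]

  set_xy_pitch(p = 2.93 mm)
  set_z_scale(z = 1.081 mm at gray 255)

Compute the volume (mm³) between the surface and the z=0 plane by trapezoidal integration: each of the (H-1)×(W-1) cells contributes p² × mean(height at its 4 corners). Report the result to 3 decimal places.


height_mm = gray/255 × 1.081; cell vol = 2.93² × mean(4 corners)
unit = 2.93² × 1.081 / (4×255) = 0.00909831 mm³ per gray-sum
row 0: Σ corner-gray over 6 cells = 2907  → 26.4488
row 1: Σ corner-gray over 6 cells = 2611  → 23.7557
row 2: Σ corner-gray over 6 cells = 3251  → 29.5786
row 3: Σ corner-gray over 6 cells = 2894  → 26.3305
row 4: Σ corner-gray over 6 cells = 2291  → 20.8442
row 5: Σ corner-gray over 6 cells = 3056  → 27.8044
row 6: Σ corner-gray over 6 cells = 3997  → 36.3659
Σ rows: total corner-gray = 21007  → 191.1282 mm³

191.128


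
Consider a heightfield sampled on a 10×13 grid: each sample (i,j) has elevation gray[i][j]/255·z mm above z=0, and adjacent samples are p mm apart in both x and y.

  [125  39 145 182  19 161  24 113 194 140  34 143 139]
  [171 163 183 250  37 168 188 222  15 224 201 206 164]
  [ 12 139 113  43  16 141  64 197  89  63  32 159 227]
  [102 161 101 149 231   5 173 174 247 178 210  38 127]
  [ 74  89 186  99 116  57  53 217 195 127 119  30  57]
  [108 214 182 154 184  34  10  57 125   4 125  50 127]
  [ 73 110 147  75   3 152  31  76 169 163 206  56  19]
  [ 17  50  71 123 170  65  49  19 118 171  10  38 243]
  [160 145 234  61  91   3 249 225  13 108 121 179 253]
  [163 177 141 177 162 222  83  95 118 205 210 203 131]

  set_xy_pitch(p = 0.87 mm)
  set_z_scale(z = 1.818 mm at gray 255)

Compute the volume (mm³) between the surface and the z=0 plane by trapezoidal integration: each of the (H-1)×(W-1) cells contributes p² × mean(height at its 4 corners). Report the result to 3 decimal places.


height_mm = gray/255 × 1.818; cell vol = 0.87² × mean(4 corners)
unit = 0.87² × 1.818 / (4×255) = 0.00134906 mm³ per gray-sum
row 0: Σ corner-gray over 12 cells = 6701  → 9.0401
row 1: Σ corner-gray over 12 cells = 6400  → 8.6340
row 2: Σ corner-gray over 12 cells = 5914  → 7.9784
row 3: Σ corner-gray over 12 cells = 6270  → 8.4586
row 4: Σ corner-gray over 12 cells = 5220  → 7.0421
row 5: Σ corner-gray over 12 cells = 4981  → 6.7197
row 6: Σ corner-gray over 12 cells = 4496  → 6.0654
row 7: Σ corner-gray over 12 cells = 5299  → 7.1487
row 8: Σ corner-gray over 12 cells = 7151  → 9.6471
Σ rows: total corner-gray = 52432  → 70.7341 mm³

70.734


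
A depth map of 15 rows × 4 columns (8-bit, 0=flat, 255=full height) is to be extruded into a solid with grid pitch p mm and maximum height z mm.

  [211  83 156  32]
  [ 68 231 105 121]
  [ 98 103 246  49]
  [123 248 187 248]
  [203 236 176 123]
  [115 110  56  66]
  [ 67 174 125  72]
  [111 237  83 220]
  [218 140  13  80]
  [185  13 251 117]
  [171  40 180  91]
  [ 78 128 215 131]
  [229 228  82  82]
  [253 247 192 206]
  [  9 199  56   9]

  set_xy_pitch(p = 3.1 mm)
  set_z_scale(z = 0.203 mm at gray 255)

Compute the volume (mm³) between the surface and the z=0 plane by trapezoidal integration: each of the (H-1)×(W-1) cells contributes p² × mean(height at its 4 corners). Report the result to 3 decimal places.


height_mm = gray/255 × 0.203; cell vol = 3.1² × mean(4 corners)
unit = 3.1² × 0.203 / (4×255) = 0.00191258 mm³ per gray-sum
row 0: Σ corner-gray over 3 cells = 1582  → 3.0257
row 1: Σ corner-gray over 3 cells = 1706  → 3.2629
row 2: Σ corner-gray over 3 cells = 2086  → 3.9896
row 3: Σ corner-gray over 3 cells = 2391  → 4.5730
row 4: Σ corner-gray over 3 cells = 1663  → 3.1806
row 5: Σ corner-gray over 3 cells = 1250  → 2.3907
row 6: Σ corner-gray over 3 cells = 1708  → 3.2667
row 7: Σ corner-gray over 3 cells = 1575  → 3.0123
row 8: Σ corner-gray over 3 cells = 1434  → 2.7426
row 9: Σ corner-gray over 3 cells = 1532  → 2.9301
row 10: Σ corner-gray over 3 cells = 1597  → 3.0544
row 11: Σ corner-gray over 3 cells = 1826  → 3.4924
row 12: Σ corner-gray over 3 cells = 2268  → 4.3377
row 13: Σ corner-gray over 3 cells = 1865  → 3.5670
Σ rows: total corner-gray = 24483  → 46.8257 mm³

46.826


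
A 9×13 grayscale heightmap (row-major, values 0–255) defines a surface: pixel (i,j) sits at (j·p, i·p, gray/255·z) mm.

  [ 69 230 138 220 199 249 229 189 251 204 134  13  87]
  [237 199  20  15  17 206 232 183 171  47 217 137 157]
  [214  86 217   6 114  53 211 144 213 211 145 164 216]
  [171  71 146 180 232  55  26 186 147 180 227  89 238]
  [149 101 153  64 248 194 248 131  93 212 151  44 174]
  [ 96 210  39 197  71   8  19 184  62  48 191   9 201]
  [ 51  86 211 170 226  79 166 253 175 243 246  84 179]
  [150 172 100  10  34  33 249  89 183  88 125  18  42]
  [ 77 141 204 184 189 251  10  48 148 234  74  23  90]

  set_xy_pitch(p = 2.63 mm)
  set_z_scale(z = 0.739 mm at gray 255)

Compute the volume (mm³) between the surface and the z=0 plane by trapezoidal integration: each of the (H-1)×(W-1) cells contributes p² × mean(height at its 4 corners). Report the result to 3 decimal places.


height_mm = gray/255 × 0.739; cell vol = 2.63² × mean(4 corners)
unit = 2.63² × 0.739 / (4×255) = 0.00501136 mm³ per gray-sum
row 0: Σ corner-gray over 12 cells = 7550  → 37.8358
row 1: Σ corner-gray over 12 cells = 6840  → 34.2777
row 2: Σ corner-gray over 12 cells = 7045  → 35.3050
row 3: Σ corner-gray over 12 cells = 7088  → 35.5205
row 4: Σ corner-gray over 12 cells = 5974  → 29.9379
row 5: Σ corner-gray over 12 cells = 6481  → 32.4786
row 6: Σ corner-gray over 12 cells = 6502  → 32.5839
row 7: Σ corner-gray over 12 cells = 5573  → 27.9283
Σ rows: total corner-gray = 53053  → 265.8678 mm³

265.868


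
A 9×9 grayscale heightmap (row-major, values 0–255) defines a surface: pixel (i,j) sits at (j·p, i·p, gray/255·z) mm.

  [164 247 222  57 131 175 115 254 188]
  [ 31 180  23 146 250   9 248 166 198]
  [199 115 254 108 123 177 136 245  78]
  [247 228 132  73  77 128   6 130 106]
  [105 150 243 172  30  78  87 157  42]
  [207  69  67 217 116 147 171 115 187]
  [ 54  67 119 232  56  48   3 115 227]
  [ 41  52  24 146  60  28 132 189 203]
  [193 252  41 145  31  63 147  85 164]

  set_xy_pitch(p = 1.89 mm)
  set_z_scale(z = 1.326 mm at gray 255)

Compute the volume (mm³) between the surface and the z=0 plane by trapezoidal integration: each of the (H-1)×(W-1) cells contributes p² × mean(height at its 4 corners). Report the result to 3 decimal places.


151.687

height_mm = gray/255 × 1.326; cell vol = 1.89² × mean(4 corners)
unit = 1.89² × 1.326 / (4×255) = 0.00464373 mm³ per gray-sum
row 0: Σ corner-gray over 8 cells = 5027  → 23.3440
row 1: Σ corner-gray over 8 cells = 4866  → 22.5964
row 2: Σ corner-gray over 8 cells = 4494  → 20.8689
row 3: Σ corner-gray over 8 cells = 3882  → 18.0270
row 4: Σ corner-gray over 8 cells = 4179  → 19.4061
row 5: Σ corner-gray over 8 cells = 3759  → 17.4558
row 6: Σ corner-gray over 8 cells = 3067  → 14.2423
row 7: Σ corner-gray over 8 cells = 3391  → 15.7469
Σ rows: total corner-gray = 32665  → 151.6874 mm³


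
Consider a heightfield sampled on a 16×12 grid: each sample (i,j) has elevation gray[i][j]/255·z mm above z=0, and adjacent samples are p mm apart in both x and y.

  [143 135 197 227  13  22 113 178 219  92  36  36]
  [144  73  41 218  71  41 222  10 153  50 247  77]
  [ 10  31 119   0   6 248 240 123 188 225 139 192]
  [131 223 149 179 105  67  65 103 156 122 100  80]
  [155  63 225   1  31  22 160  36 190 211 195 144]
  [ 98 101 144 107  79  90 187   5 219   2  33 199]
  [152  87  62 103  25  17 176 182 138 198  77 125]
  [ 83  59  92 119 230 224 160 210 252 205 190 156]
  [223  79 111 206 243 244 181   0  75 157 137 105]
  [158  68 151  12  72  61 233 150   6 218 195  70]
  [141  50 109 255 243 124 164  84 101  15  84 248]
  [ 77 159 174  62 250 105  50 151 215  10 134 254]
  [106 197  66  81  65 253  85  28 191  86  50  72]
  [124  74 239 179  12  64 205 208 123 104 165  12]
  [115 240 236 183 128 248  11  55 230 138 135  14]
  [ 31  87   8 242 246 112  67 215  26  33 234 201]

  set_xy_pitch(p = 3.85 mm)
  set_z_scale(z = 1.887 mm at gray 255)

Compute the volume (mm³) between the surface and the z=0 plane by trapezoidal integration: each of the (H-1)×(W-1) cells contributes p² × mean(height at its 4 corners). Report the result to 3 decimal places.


height_mm = gray/255 × 1.887; cell vol = 3.85² × mean(4 corners)
unit = 3.85² × 1.887 / (4×255) = 0.0274216 mm³ per gray-sum
row 0: Σ corner-gray over 11 cells = 5116  → 140.2890
row 1: Σ corner-gray over 11 cells = 5313  → 145.6911
row 2: Σ corner-gray over 11 cells = 5589  → 153.2595
row 3: Σ corner-gray over 11 cells = 5316  → 145.7734
row 4: Σ corner-gray over 11 cells = 4798  → 131.5690
row 5: Σ corner-gray over 11 cells = 4638  → 127.1815
row 6: Σ corner-gray over 11 cells = 6128  → 168.0397
row 7: Σ corner-gray over 11 cells = 6915  → 189.6205
row 8: Σ corner-gray over 11 cells = 5754  → 157.7840
row 9: Σ corner-gray over 11 cells = 5407  → 148.2687
row 10: Σ corner-gray over 11 cells = 5798  → 158.9906
row 11: Σ corner-gray over 11 cells = 5333  → 146.2395
row 12: Σ corner-gray over 11 cells = 5264  → 144.3474
row 13: Σ corner-gray over 11 cells = 6219  → 170.5351
row 14: Σ corner-gray over 11 cells = 6109  → 167.5187
Σ rows: total corner-gray = 83697  → 2295.1077 mm³

2295.108


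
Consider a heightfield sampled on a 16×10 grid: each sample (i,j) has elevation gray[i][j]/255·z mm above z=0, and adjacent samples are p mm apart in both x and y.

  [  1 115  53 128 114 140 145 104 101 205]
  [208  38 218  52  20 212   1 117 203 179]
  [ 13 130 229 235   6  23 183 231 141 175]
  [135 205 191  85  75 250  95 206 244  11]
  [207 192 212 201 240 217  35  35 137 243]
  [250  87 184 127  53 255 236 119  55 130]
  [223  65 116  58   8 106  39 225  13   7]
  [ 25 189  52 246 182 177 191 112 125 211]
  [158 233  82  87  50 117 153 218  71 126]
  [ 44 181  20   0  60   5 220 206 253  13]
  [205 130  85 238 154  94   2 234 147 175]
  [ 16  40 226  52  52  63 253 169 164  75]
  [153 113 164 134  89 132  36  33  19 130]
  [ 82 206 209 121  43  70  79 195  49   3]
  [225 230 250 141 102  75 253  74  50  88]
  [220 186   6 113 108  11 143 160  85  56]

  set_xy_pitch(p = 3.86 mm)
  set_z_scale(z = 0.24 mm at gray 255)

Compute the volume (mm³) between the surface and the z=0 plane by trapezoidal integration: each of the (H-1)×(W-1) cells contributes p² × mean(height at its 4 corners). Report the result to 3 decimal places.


243.112

height_mm = gray/255 × 0.24; cell vol = 3.86² × mean(4 corners)
unit = 3.86² × 0.24 / (4×255) = 0.00350579 mm³ per gray-sum
row 0: Σ corner-gray over 9 cells = 4115  → 14.4263
row 1: Σ corner-gray over 9 cells = 4653  → 16.3124
row 2: Σ corner-gray over 9 cells = 5392  → 18.9032
row 3: Σ corner-gray over 9 cells = 5836  → 20.4598
row 4: Σ corner-gray over 9 cells = 5600  → 19.6324
row 5: Σ corner-gray over 9 cells = 4102  → 14.3807
row 6: Σ corner-gray over 9 cells = 4274  → 14.9837
row 7: Σ corner-gray over 9 cells = 5090  → 17.8445
row 8: Σ corner-gray over 9 cells = 4253  → 14.9101
row 9: Σ corner-gray over 9 cells = 4495  → 15.7585
row 10: Σ corner-gray over 9 cells = 4677  → 16.3966
row 11: Σ corner-gray over 9 cells = 3852  → 13.5043
row 12: Σ corner-gray over 9 cells = 3752  → 13.1537
row 13: Σ corner-gray over 9 cells = 4692  → 16.4492
row 14: Σ corner-gray over 9 cells = 4563  → 15.9969
Σ rows: total corner-gray = 69346  → 243.1124 mm³


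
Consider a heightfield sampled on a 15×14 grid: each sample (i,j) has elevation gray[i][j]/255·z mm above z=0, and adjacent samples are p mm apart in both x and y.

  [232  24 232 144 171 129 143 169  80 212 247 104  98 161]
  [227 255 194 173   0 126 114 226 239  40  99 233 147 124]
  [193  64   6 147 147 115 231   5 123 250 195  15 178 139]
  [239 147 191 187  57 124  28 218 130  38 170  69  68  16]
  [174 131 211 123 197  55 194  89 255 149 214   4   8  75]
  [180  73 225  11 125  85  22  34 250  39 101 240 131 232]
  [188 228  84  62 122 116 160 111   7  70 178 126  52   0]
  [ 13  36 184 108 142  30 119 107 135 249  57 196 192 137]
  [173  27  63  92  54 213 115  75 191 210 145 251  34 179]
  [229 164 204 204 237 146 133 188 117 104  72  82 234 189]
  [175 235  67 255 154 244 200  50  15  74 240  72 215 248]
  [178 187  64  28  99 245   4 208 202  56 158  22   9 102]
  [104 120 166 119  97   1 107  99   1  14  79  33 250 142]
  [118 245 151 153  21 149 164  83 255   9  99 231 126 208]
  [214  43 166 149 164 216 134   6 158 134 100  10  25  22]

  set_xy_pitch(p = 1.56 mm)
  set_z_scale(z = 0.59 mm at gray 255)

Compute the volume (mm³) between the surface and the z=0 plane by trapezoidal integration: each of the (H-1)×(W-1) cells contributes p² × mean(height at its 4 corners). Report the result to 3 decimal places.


132.283

height_mm = gray/255 × 0.59; cell vol = 1.56² × mean(4 corners)
unit = 1.56² × 0.59 / (4×255) = 0.00140767 mm³ per gray-sum
row 0: Σ corner-gray over 13 cells = 7942  → 11.1797
row 1: Σ corner-gray over 13 cells = 7327  → 10.3140
row 2: Σ corner-gray over 13 cells = 6393  → 8.9992
row 3: Σ corner-gray over 13 cells = 6618  → 9.3160
row 4: Σ corner-gray over 13 cells = 6593  → 9.2808
row 5: Σ corner-gray over 13 cells = 5904  → 8.3109
row 6: Σ corner-gray over 13 cells = 6080  → 8.5586
row 7: Σ corner-gray over 13 cells = 6552  → 9.2231
row 8: Σ corner-gray over 13 cells = 7480  → 10.5294
row 9: Σ corner-gray over 13 cells = 8253  → 11.6175
row 10: Σ corner-gray over 13 cells = 6909  → 9.7256
row 11: Σ corner-gray over 13 cells = 5262  → 7.4072
row 12: Σ corner-gray over 13 cells = 6116  → 8.6093
row 13: Σ corner-gray over 13 cells = 6544  → 9.2118
Σ rows: total corner-gray = 93973  → 132.2830 mm³
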